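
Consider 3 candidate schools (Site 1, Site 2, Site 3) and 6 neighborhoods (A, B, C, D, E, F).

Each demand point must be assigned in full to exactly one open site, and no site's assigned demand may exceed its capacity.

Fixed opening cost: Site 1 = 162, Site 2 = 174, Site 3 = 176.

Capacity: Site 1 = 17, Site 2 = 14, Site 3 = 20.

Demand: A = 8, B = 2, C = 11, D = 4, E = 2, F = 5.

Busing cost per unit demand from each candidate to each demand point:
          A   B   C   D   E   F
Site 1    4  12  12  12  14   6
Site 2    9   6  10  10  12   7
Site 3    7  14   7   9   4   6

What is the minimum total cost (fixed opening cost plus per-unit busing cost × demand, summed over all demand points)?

Open {Site 1, Site 3}; cheapest assignment that respects the capacities:
  Site 1 (cap 17, load 15): A, B, F — cost 8×4 + 2×12 + 5×6 = 86
  Site 3 (cap 20, load 17): C, D, E — cost 11×7 + 4×9 + 2×4 = 121
  Shipping 207, fixed 338 → total 545.
  Any other capacity-feasible assignment to {Site 1, Site 3} ships for at least 207.
Compare {Site 2, Site 3}: its best feasible assignment gives total 589.
Compare {Site 1, Site 2, Site 3}: its best feasible assignment gives total 707.
Every other set of open sites that can feasibly serve all demand totals ≥ 589 even under its best assignment. Minimum: 545.

545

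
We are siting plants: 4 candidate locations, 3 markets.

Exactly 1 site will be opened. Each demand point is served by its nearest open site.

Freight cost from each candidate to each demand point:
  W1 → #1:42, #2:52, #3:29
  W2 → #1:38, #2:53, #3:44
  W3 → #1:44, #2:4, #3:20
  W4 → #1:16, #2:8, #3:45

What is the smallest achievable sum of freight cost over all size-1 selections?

68

Open {W3}.
  #1→W3 44, #2→W3 4, #3→W3 20  ⇒ total 68.
Compare {W4}: total 69.
Compare {W1}: total 123.
No size-1 selection does better; minimum is 68.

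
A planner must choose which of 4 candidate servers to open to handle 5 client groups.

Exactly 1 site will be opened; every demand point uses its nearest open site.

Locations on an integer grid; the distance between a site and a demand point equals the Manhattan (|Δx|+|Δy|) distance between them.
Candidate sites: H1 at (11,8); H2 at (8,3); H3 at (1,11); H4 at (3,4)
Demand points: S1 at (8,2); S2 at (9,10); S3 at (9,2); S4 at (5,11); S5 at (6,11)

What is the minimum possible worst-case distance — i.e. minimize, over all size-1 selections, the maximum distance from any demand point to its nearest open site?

Open {H1}.
  Farthest demand point is S1 at distance 9 (to H1); all others are ≤ 9.
With {H2} the worst case is 11.
With {H4} the worst case is 12.
No size-1 selection achieves below 9.

9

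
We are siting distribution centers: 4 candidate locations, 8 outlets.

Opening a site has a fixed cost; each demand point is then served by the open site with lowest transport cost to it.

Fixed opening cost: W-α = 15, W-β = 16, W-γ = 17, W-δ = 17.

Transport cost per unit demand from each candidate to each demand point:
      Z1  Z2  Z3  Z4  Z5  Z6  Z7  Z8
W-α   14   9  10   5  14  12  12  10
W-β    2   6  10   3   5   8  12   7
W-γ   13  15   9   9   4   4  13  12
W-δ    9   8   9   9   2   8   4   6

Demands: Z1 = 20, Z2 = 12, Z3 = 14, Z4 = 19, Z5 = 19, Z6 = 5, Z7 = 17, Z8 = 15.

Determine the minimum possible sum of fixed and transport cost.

561

Open {W-β, W-γ, W-δ}: assign each demand point to its cheapest open site.
  Z1→W-β 20×2=40, Z2→W-β 12×6=72, Z3→W-γ 14×9=126, Z4→W-β 19×3=57, Z5→W-δ 19×2=38, Z6→W-γ 5×4=20, Z7→W-δ 17×4=68, Z8→W-δ 15×6=90
  transport cost 511, fixed 50 → total 561.
Compare {W-β, W-δ}: transport cost 531 + fixed 33 = 564.
Compare {W-α, W-β, W-γ, W-δ}: transport cost 511 + fixed 65 = 576.
Compare {W-α, W-β, W-δ}: transport cost 531 + fixed 48 = 579.
All other subsets cost ≥ 564. Minimum total cost: 561.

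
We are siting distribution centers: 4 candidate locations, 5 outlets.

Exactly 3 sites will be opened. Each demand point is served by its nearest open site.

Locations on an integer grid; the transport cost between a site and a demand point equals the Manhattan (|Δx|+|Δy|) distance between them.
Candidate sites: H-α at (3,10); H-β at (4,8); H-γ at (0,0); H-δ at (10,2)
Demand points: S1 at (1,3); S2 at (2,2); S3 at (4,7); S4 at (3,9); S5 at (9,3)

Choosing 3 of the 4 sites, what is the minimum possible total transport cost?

13

Open {H-β, H-γ, H-δ}.
  S1→H-γ 4, S2→H-γ 4, S3→H-β 1, S4→H-β 2, S5→H-δ 2  ⇒ total 13.
Compare {H-α, H-γ, H-δ}: total 15.
Compare {H-α, H-β, H-γ}: total 20.
No size-3 selection does better; minimum is 13.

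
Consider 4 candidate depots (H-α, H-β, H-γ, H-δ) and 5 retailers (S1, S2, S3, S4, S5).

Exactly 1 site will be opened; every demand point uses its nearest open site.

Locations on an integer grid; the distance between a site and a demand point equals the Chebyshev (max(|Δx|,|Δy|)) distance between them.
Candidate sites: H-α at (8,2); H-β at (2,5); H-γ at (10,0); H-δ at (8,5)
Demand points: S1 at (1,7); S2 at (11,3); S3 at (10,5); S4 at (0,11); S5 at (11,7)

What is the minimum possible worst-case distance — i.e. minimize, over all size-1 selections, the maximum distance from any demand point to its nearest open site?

Open {H-δ}.
  Farthest demand point is S4 at distance 8 (to H-δ); all others are ≤ 8.
With {H-α} the worst case is 9.
With {H-β} the worst case is 9.
No size-1 selection achieves below 8.

8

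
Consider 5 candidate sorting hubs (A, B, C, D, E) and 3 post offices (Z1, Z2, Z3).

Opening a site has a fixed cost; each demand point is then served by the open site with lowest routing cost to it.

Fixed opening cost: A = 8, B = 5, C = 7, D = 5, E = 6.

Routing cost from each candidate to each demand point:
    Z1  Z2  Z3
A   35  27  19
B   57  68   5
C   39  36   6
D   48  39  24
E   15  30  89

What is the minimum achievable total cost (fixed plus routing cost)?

61

Open {B, E}: assign each demand point to its cheapest open site.
  Z1→E 15, Z2→E 30, Z3→B 5
  routing cost 50, fixed 11 → total 61.
Compare {C, E}: routing cost 51 + fixed 13 = 64.
Compare {A, B, E}: routing cost 47 + fixed 19 = 66.
Compare {B, D, E}: routing cost 50 + fixed 16 = 66.
All other subsets cost ≥ 64. Minimum total cost: 61.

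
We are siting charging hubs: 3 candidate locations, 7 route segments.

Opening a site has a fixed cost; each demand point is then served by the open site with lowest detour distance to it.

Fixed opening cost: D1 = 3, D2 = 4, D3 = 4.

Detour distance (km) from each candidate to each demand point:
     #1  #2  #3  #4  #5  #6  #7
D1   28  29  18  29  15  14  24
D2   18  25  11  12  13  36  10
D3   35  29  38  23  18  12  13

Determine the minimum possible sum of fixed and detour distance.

109

Open {D2, D3}: assign each demand point to its cheapest open site.
  #1→D2 18, #2→D2 25, #3→D2 11, #4→D2 12, #5→D2 13, #6→D3 12, #7→D2 10
  detour distance 101, fixed 8 → total 109.
Compare {D1, D2}: detour distance 103 + fixed 7 = 110.
Compare {D1, D2, D3}: detour distance 101 + fixed 11 = 112.
Compare {D2}: detour distance 125 + fixed 4 = 129.
All other subsets cost ≥ 110. Minimum total cost: 109.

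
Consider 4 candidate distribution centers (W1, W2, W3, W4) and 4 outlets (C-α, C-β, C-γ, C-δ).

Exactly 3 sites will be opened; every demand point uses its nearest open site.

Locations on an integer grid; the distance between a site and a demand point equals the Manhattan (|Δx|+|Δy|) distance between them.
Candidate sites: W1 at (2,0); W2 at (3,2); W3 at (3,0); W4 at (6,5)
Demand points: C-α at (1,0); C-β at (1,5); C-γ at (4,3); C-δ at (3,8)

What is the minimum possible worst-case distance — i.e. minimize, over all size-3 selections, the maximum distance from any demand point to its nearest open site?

Open {W1, W2, W3}.
  Farthest demand point is C-δ at distance 6 (to W2); all others are ≤ 6.
With {W1, W2, W4} the worst case is 6.
With {W1, W3, W4} the worst case is 6.
No size-3 selection achieves below 6.

6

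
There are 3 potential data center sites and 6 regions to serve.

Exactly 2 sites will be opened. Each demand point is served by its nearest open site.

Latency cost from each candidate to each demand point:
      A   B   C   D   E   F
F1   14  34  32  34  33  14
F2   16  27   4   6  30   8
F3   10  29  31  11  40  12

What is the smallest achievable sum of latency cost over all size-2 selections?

85

Open {F2, F3}.
  A→F3 10, B→F2 27, C→F2 4, D→F2 6, E→F2 30, F→F2 8  ⇒ total 85.
Compare {F1, F2}: total 89.
Compare {F1, F3}: total 126.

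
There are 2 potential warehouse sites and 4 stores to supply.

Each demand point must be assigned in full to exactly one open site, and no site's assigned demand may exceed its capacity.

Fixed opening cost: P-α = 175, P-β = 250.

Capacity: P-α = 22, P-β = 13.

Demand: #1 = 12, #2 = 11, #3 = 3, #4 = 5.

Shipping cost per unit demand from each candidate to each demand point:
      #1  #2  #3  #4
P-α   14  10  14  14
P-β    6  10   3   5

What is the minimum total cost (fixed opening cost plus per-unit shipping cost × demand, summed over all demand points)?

719

Open {P-α, P-β}; cheapest assignment that respects the capacities:
  P-α (cap 22, load 19): #2, #3, #4 — cost 11×10 + 3×14 + 5×14 = 222
  P-β (cap 13, load 12): #1 — cost 12×6 = 72
  Shipping 294, fixed 425 → total 719.
  Any other capacity-feasible assignment to {P-α, P-β} ships for at least 294.
Total demand is 31 and no other set of sites has combined capacity ≥ 31, so {P-α, P-β} is the only feasible choice of open sites. Minimum: 719.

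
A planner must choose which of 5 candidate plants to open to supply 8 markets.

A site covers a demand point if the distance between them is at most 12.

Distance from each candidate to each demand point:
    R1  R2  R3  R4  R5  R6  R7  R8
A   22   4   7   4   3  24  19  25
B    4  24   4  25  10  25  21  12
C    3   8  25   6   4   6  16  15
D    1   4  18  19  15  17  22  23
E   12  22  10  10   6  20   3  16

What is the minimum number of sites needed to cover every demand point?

3

Coverage sets (demand points within 12 of each site):
  A: {R2, R3, R4, R5}
  B: {R1, R3, R5, R8}
  C: {R1, R2, R4, R5, R6}
  D: {R1, R2}
  E: {R1, R3, R4, R5, R7}
No 2 sites suffice: every size-2 union leaves at least one demand point uncovered.
But {B, C, E} covers everything, so the minimum is 3.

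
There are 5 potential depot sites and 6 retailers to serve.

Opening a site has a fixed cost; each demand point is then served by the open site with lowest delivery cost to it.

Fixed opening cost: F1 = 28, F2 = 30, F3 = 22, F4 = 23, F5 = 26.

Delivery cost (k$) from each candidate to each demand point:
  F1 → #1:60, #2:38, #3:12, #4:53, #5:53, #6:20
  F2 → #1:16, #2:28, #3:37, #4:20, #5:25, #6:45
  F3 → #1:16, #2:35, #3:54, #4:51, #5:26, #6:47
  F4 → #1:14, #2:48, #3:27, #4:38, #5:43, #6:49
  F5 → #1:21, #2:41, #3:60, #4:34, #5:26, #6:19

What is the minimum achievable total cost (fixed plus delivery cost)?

179

Open {F1, F2}: assign each demand point to its cheapest open site.
  #1→F2 16, #2→F2 28, #3→F1 12, #4→F2 20, #5→F2 25, #6→F1 20
  delivery cost 121, fixed 58 → total 179.
Compare {F1, F2, F4}: delivery cost 119 + fixed 81 = 200.
Compare {F2}: delivery cost 171 + fixed 30 = 201.
Compare {F2, F5}: delivery cost 145 + fixed 56 = 201.
All other subsets cost ≥ 200. Minimum total cost: 179.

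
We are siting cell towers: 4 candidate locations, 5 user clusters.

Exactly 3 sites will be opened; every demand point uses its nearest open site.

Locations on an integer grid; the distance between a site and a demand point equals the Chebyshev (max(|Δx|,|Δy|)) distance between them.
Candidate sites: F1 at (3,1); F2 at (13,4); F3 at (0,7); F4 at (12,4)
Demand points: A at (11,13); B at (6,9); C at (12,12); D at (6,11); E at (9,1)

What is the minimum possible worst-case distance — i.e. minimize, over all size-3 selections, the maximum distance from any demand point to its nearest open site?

9

Open {F1, F2, F3}.
  Farthest demand point is A at distance 9 (to F2); all others are ≤ 9.
With {F1, F2, F4} the worst case is 9.
With {F1, F3, F4} the worst case is 9.
No size-3 selection achieves below 9.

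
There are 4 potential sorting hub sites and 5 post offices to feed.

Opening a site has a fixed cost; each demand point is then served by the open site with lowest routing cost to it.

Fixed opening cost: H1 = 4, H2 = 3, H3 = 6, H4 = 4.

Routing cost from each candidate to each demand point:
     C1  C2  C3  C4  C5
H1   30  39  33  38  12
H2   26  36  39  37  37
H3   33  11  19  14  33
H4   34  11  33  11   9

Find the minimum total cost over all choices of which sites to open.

Open {H2, H3, H4}: assign each demand point to its cheapest open site.
  C1→H2 26, C2→H3 11, C3→H3 19, C4→H4 11, C5→H4 9
  routing cost 76, fixed 13 → total 89.
Compare {H3, H4}: routing cost 83 + fixed 10 = 93.
Compare {H1, H2, H3, H4}: routing cost 76 + fixed 17 = 93.
Compare {H1, H3, H4}: routing cost 80 + fixed 14 = 94.
All other subsets cost ≥ 93. Minimum total cost: 89.

89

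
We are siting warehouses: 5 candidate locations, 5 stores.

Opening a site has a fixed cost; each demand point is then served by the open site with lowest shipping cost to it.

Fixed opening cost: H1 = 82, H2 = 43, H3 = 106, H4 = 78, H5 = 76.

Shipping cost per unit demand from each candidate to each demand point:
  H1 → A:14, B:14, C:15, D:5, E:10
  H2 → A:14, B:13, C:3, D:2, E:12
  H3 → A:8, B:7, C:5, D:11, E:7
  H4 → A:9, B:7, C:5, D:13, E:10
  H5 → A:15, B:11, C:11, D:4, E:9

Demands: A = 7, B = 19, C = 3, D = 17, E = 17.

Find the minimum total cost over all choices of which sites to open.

Open {H2, H3}: assign each demand point to its cheapest open site.
  A→H3 7×8=56, B→H3 19×7=133, C→H2 3×3=9, D→H2 17×2=34, E→H3 17×7=119
  shipping cost 351, fixed 149 → total 500.
Compare {H2, H4}: shipping cost 409 + fixed 121 = 530.
Compare {H3, H5}: shipping cost 391 + fixed 182 = 573.
Compare {H2, H3, H5}: shipping cost 351 + fixed 225 = 576.
All other subsets cost ≥ 530. Minimum total cost: 500.

500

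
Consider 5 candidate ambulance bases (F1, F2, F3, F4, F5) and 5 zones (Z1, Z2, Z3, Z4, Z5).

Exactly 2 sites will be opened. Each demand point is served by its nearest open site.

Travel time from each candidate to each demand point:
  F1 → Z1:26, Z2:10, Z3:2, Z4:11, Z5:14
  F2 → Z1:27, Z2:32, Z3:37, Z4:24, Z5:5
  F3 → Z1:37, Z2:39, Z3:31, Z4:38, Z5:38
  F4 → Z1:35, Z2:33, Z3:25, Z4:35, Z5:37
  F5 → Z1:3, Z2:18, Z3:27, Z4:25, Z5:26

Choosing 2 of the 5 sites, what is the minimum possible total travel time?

Open {F1, F5}.
  Z1→F5 3, Z2→F1 10, Z3→F1 2, Z4→F1 11, Z5→F1 14  ⇒ total 40.
Compare {F1, F2}: total 54.
Compare {F1, F3}: total 63.
No size-2 selection does better; minimum is 40.

40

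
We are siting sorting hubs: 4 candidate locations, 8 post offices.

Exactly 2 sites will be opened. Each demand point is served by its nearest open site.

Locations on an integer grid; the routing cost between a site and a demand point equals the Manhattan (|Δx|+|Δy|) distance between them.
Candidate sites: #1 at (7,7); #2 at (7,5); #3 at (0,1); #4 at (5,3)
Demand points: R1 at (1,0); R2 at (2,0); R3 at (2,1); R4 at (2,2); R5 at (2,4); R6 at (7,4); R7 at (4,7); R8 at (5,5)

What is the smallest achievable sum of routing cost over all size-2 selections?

23

Open {#2, #3}.
  R1→#3 2, R2→#3 3, R3→#3 2, R4→#3 3, R5→#3 5, R6→#2 1, R7→#2 5, R8→#2 2  ⇒ total 23.
Compare {#3, #4}: total 24.
Compare {#1, #3}: total 25.
No size-2 selection does better; minimum is 23.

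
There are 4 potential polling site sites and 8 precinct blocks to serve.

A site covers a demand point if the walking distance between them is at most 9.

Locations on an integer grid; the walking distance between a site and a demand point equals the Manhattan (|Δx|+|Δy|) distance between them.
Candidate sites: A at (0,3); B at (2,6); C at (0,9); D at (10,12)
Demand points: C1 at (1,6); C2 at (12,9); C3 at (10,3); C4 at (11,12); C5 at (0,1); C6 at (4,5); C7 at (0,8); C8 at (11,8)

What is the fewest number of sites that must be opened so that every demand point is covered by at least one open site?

2

Coverage sets (demand points within 9 of each site):
  A: {C1, C5, C6, C7}
  B: {C1, C5, C6, C7}
  C: {C1, C5, C6, C7}
  D: {C2, C3, C4, C8}
No single site covers all 8 demand points.
But {A, D} covers everything, so the minimum is 2.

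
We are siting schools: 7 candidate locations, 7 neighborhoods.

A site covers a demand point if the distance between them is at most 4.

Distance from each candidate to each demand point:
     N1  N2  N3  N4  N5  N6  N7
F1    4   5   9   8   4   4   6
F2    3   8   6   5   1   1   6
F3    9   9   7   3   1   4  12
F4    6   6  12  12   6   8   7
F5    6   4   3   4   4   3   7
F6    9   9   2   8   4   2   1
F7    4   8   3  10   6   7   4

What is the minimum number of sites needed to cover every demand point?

Coverage sets (demand points within 4 of each site):
  F1: {N1, N5, N6}
  F2: {N1, N5, N6}
  F3: {N4, N5, N6}
  F4: {}
  F5: {N2, N3, N4, N5, N6}
  F6: {N3, N5, N6, N7}
  F7: {N1, N3, N7}
No single site covers all 7 demand points.
But {F5, F7} covers everything, so the minimum is 2.

2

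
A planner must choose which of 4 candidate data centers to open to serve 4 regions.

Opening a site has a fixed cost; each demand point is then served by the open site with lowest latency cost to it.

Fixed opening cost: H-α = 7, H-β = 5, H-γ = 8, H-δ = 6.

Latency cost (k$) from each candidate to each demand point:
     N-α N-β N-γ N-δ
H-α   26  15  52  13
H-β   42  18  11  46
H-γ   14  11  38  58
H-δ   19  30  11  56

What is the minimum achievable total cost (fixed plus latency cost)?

Open {H-α, H-β, H-γ}: assign each demand point to its cheapest open site.
  N-α→H-γ 14, N-β→H-γ 11, N-γ→H-β 11, N-δ→H-α 13
  latency cost 49, fixed 20 → total 69.
Compare {H-α, H-γ, H-δ}: latency cost 49 + fixed 21 = 70.
Compare {H-α, H-δ}: latency cost 58 + fixed 13 = 71.
Compare {H-α, H-β, H-γ, H-δ}: latency cost 49 + fixed 26 = 75.
All other subsets cost ≥ 70. Minimum total cost: 69.

69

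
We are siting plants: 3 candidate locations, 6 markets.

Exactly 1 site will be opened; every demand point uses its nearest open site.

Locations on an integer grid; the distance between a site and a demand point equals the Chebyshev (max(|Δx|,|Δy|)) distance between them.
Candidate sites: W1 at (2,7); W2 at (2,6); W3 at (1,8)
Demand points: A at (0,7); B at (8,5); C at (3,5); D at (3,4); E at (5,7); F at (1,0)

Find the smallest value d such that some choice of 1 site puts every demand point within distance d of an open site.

6

Open {W2}.
  Farthest demand point is B at distance 6 (to W2); all others are ≤ 6.
With {W1} the worst case is 7.
With {W3} the worst case is 8.
No size-1 selection achieves below 6.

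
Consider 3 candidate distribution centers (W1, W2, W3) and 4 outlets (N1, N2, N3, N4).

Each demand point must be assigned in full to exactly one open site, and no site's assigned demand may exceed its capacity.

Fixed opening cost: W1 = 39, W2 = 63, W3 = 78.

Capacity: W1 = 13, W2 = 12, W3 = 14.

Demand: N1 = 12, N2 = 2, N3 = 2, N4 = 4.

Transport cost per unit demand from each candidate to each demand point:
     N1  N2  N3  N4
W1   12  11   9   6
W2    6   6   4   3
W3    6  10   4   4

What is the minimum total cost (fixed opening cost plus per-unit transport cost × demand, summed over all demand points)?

238

Open {W1, W2}; cheapest assignment that respects the capacities:
  W1 (cap 13, load 8): N2, N3, N4 — cost 2×11 + 2×9 + 4×6 = 64
  W2 (cap 12, load 12): N1 — cost 12×6 = 72
  Shipping 136, fixed 102 → total 238.
  Any other capacity-feasible assignment to {W1, W2} ships for at least 136.
Compare {W1, W3}: its best feasible assignment gives total 243.
Compare {W2, W3}: its best feasible assignment gives total 245.
Every other set of open sites that can feasibly serve all demand totals ≥ 243 even under its best assignment. Minimum: 238.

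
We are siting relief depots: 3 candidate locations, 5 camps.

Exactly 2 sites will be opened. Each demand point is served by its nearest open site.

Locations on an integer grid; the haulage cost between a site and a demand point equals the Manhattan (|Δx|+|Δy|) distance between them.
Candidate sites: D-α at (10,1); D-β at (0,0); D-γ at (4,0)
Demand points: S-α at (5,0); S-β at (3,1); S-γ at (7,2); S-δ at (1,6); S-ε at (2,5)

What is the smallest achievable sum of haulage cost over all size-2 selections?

22

Open {D-β, D-γ}.
  S-α→D-γ 1, S-β→D-γ 2, S-γ→D-γ 5, S-δ→D-β 7, S-ε→D-β 7  ⇒ total 22.
Compare {D-α, D-γ}: total 23.
Compare {D-α, D-β}: total 27.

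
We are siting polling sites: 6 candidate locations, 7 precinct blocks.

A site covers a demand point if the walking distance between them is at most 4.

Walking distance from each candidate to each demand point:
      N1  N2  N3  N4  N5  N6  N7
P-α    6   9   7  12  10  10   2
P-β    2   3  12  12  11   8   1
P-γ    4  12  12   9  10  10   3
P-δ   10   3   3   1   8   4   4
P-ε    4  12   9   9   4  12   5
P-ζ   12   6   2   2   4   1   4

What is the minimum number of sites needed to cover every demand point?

Coverage sets (demand points within 4 of each site):
  P-α: {N7}
  P-β: {N1, N2, N7}
  P-γ: {N1, N7}
  P-δ: {N2, N3, N4, N6, N7}
  P-ε: {N1, N5}
  P-ζ: {N3, N4, N5, N6, N7}
No single site covers all 7 demand points.
But {P-β, P-ζ} covers everything, so the minimum is 2.

2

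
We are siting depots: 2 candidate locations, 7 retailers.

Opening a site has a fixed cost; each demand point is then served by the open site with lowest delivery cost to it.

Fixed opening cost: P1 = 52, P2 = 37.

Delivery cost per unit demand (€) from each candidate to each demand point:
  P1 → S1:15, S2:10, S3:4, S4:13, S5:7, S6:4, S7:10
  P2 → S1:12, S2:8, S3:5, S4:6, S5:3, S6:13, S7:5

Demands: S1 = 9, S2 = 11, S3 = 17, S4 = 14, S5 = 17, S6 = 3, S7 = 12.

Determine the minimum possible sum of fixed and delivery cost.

552

Open {P2}: assign each demand point to its cheapest open site.
  S1→P2 9×12=108, S2→P2 11×8=88, S3→P2 17×5=85, S4→P2 14×6=84, S5→P2 17×3=51, S6→P2 3×13=39, S7→P2 12×5=60
  delivery cost 515, fixed 37 → total 552.
Compare {P1, P2}: delivery cost 471 + fixed 89 = 560.
Compare {P1}: delivery cost 746 + fixed 52 = 798.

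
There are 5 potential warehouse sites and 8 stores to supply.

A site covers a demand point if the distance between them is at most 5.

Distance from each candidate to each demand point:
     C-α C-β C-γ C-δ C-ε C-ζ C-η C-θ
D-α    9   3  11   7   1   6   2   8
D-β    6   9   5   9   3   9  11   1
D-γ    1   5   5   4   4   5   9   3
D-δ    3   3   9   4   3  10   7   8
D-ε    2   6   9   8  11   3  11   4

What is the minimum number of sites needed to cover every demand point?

Coverage sets (demand points within 5 of each site):
  D-α: {C-β, C-ε, C-η}
  D-β: {C-γ, C-ε, C-θ}
  D-γ: {C-α, C-β, C-γ, C-δ, C-ε, C-ζ, C-θ}
  D-δ: {C-α, C-β, C-δ, C-ε}
  D-ε: {C-α, C-ζ, C-θ}
No single site covers all 8 demand points.
But {D-α, D-γ} covers everything, so the minimum is 2.

2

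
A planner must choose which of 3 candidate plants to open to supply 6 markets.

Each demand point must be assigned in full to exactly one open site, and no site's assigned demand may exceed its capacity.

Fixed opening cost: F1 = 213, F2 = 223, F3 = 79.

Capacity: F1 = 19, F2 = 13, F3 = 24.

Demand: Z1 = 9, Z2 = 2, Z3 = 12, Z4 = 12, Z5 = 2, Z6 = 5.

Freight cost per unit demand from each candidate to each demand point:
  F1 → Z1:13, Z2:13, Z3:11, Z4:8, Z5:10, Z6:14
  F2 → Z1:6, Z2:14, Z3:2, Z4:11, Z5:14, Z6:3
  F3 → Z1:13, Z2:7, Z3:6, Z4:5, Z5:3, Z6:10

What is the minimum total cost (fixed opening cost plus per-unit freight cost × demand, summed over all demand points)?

Open {F1, F3}; cheapest assignment that respects the capacities:
  F1 (cap 19, load 18): Z1, Z2, Z5, Z6 — cost 9×13 + 2×13 + 2×10 + 5×14 = 233
  F3 (cap 24, load 24): Z3, Z4 — cost 12×6 + 12×5 = 132
  Shipping 365, fixed 292 → total 657.
  Any other capacity-feasible assignment to {F1, F3} ships for at least 365.
Compare {F1, F2, F3}: its best feasible assignment gives total 786.
Every other set of open sites that can feasibly serve all demand totals ≥ 786 even under its best assignment. Minimum: 657.

657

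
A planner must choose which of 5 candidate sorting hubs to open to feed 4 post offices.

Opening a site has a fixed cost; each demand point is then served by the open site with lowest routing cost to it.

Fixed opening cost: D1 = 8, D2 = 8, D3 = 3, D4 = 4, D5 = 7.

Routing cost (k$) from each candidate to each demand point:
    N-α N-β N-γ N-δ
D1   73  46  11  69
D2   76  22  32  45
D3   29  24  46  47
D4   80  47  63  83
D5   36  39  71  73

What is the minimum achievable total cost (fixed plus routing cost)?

122

Open {D1, D3}: assign each demand point to its cheapest open site.
  N-α→D3 29, N-β→D3 24, N-γ→D1 11, N-δ→D3 47
  routing cost 111, fixed 11 → total 122.
Compare {D1, D2, D3}: routing cost 107 + fixed 19 = 126.
Compare {D1, D3, D4}: routing cost 111 + fixed 15 = 126.
Compare {D1, D3, D5}: routing cost 111 + fixed 18 = 129.
All other subsets cost ≥ 126. Minimum total cost: 122.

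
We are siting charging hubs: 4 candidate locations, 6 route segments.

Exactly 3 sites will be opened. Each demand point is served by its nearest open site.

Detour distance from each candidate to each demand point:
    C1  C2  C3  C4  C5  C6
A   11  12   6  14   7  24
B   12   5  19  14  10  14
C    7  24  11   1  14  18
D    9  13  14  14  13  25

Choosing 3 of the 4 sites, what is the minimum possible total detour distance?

Open {A, B, C}.
  C1→C 7, C2→B 5, C3→A 6, C4→C 1, C5→A 7, C6→B 14  ⇒ total 40.
Compare {B, C, D}: total 48.
Compare {A, C, D}: total 51.
No size-3 selection does better; minimum is 40.

40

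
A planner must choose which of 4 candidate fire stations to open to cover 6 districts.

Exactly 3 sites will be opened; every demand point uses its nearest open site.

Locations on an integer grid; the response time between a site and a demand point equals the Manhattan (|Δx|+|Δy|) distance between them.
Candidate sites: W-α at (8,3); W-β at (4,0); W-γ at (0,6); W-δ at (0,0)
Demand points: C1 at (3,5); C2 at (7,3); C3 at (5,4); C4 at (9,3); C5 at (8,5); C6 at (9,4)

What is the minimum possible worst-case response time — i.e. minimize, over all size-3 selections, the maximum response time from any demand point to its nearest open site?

4

Open {W-α, W-β, W-γ}.
  Farthest demand point is C1 at response time 4 (to W-γ); all others are ≤ 4.
With {W-α, W-γ, W-δ} the worst case is 4.
With {W-α, W-β, W-δ} the worst case is 6.
No size-3 selection achieves below 4.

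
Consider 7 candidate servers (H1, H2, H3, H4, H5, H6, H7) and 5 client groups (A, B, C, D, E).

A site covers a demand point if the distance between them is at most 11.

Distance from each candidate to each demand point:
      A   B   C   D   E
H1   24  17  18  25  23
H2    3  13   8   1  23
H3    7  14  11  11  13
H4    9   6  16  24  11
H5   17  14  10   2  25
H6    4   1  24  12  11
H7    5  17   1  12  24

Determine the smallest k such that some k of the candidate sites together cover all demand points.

2

Coverage sets (demand points within 11 of each site):
  H1: {}
  H2: {A, C, D}
  H3: {A, C, D}
  H4: {A, B, E}
  H5: {C, D}
  H6: {A, B, E}
  H7: {A, C}
No single site covers all 5 demand points.
But {H2, H4} covers everything, so the minimum is 2.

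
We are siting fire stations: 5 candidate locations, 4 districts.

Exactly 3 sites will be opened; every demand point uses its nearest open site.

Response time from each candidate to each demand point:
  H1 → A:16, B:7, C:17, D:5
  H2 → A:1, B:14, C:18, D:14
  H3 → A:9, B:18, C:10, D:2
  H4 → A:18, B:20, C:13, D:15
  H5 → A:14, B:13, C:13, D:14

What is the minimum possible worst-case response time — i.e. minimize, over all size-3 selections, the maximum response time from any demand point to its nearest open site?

10

Open {H1, H2, H3}.
  Farthest demand point is C at response time 10 (to H3); all others are ≤ 10.
With {H1, H3, H4} the worst case is 10.
With {H1, H3, H5} the worst case is 10.
No size-3 selection achieves below 10.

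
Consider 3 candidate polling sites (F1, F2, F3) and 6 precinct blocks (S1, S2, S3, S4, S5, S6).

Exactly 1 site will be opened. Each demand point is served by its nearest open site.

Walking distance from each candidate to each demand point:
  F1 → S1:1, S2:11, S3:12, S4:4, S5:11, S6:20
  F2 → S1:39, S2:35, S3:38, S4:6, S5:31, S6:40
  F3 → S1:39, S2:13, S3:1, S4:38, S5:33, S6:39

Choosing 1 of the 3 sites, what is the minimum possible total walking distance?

59

Open {F1}.
  S1→F1 1, S2→F1 11, S3→F1 12, S4→F1 4, S5→F1 11, S6→F1 20  ⇒ total 59.
Compare {F3}: total 163.
Compare {F2}: total 189.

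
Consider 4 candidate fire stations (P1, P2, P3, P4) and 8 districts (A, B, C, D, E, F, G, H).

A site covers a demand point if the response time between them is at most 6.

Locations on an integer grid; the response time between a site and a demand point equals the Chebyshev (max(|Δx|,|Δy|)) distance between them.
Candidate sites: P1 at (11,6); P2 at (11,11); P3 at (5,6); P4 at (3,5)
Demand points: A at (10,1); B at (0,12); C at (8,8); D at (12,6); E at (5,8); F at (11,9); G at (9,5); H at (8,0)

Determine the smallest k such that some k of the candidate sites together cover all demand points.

2

Coverage sets (demand points within 6 of each site):
  P1: {A, C, D, E, F, G, H}
  P2: {C, D, E, F, G}
  P3: {A, B, C, E, F, G, H}
  P4: {C, E, G, H}
No single site covers all 8 demand points.
But {P1, P3} covers everything, so the minimum is 2.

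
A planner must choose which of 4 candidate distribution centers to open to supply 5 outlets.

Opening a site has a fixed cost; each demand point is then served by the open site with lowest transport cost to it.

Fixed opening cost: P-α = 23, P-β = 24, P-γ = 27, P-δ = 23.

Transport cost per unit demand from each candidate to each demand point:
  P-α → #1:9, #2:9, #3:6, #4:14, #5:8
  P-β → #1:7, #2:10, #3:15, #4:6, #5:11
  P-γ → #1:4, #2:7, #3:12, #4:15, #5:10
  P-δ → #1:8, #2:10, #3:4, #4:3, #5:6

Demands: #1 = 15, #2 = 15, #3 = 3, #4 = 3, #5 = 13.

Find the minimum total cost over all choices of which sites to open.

314

Open {P-γ, P-δ}: assign each demand point to its cheapest open site.
  #1→P-γ 15×4=60, #2→P-γ 15×7=105, #3→P-δ 3×4=12, #4→P-δ 3×3=9, #5→P-δ 13×6=78
  transport cost 264, fixed 50 → total 314.
Compare {P-α, P-γ, P-δ}: transport cost 264 + fixed 73 = 337.
Compare {P-β, P-γ, P-δ}: transport cost 264 + fixed 74 = 338.
Compare {P-α, P-β, P-γ, P-δ}: transport cost 264 + fixed 97 = 361.
All other subsets cost ≥ 337. Minimum total cost: 314.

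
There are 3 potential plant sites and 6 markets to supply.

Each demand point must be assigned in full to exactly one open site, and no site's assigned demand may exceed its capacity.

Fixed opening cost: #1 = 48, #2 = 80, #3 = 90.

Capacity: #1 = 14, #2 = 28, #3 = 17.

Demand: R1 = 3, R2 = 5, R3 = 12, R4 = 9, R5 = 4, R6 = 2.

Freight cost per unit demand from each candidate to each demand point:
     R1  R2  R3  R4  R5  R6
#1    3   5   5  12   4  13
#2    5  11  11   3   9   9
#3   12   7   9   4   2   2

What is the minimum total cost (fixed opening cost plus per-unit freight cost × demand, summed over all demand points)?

339

Open {#1, #2}; cheapest assignment that respects the capacities:
  #1 (cap 14, load 12): R3 — cost 12×5 = 60
  #2 (cap 28, load 23): R1, R2, R4, R5, R6 — cost 3×5 + 5×11 + 9×3 + 4×9 + 2×9 = 151
  Shipping 211, fixed 128 → total 339.
  Any other capacity-feasible assignment to {#1, #2} ships for at least 211.
Compare {#1, #2, #3}: its best feasible assignment gives total 367.
Compare {#2, #3}: its best feasible assignment gives total 391.
Every other set of open sites that can feasibly serve all demand totals ≥ 367 even under its best assignment. Minimum: 339.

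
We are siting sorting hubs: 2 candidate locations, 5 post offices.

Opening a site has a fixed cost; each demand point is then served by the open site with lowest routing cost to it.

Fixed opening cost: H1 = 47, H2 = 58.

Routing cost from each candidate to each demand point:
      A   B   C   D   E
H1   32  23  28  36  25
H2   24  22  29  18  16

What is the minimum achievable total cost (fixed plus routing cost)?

167

Open {H2}: assign each demand point to its cheapest open site.
  A→H2 24, B→H2 22, C→H2 29, D→H2 18, E→H2 16
  routing cost 109, fixed 58 → total 167.
Compare {H1}: routing cost 144 + fixed 47 = 191.
Compare {H1, H2}: routing cost 108 + fixed 105 = 213.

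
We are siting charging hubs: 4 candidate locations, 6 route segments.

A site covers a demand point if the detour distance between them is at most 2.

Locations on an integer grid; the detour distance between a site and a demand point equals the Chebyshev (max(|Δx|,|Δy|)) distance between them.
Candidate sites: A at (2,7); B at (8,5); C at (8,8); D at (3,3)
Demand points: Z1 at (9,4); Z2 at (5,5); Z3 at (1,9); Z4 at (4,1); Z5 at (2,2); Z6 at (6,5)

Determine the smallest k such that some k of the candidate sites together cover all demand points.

Coverage sets (demand points within 2 of each site):
  A: {Z3}
  B: {Z1, Z6}
  C: {}
  D: {Z2, Z4, Z5}
No 2 sites suffice: every size-2 union leaves at least one demand point uncovered.
But {A, B, D} covers everything, so the minimum is 3.

3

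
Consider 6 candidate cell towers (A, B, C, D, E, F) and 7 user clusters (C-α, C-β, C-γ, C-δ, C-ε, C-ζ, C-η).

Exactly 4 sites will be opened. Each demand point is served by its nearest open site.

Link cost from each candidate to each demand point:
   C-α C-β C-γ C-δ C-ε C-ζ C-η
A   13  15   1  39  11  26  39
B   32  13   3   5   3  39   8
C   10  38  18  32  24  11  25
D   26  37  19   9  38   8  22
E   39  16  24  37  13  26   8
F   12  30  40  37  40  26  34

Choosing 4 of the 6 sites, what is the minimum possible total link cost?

48

Open {A, B, C, D}.
  C-α→C 10, C-β→B 13, C-γ→A 1, C-δ→B 5, C-ε→B 3, C-ζ→D 8, C-η→B 8  ⇒ total 48.
Compare {A, B, D, F}: total 50.
Compare {B, C, D, E}: total 50.
No size-4 selection does better; minimum is 48.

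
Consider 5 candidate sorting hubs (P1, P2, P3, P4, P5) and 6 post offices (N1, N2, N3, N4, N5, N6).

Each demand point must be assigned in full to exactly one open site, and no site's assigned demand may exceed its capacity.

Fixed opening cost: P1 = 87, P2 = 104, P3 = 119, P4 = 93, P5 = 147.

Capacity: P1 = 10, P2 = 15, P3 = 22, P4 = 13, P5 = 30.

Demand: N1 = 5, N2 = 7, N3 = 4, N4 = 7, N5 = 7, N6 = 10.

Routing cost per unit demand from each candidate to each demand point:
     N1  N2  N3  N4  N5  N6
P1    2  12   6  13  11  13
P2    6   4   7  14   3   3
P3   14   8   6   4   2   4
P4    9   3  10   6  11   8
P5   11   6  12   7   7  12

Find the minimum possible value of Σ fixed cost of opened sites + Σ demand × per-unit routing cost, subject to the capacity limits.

461

Open {P1, P2, P3}; cheapest assignment that respects the capacities:
  P1 (cap 10, load 9): N1, N3 — cost 5×2 + 4×6 = 34
  P2 (cap 15, load 14): N2, N5 — cost 7×4 + 7×3 = 49
  P3 (cap 22, load 17): N4, N6 — cost 7×4 + 10×4 = 68
  Shipping 151, fixed 310 → total 461.
  Any other capacity-feasible assignment to {P1, P2, P3} ships for at least 151.
Compare {P2, P3, P4}: its best feasible assignment gives total 463.
Compare {P3, P5}: its best feasible assignment gives total 490.
Every other set of open sites that can feasibly serve all demand totals ≥ 463 even under its best assignment. Minimum: 461.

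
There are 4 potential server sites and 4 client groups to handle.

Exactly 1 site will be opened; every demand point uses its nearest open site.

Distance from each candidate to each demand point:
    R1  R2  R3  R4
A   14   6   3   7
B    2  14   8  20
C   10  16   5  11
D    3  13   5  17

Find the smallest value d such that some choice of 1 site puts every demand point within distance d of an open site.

14

Open {A}.
  Farthest demand point is R1 at distance 14 (to A); all others are ≤ 14.
With {C} the worst case is 16.
With {D} the worst case is 17.
No size-1 selection achieves below 14.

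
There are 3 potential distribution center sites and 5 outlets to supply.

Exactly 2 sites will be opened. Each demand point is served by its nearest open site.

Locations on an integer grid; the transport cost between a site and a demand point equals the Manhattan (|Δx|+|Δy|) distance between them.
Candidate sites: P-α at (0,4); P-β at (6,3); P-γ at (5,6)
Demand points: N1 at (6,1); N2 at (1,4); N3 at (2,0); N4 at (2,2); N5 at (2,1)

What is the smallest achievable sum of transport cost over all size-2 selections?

18

Open {P-α, P-β}.
  N1→P-β 2, N2→P-α 1, N3→P-α 6, N4→P-α 4, N5→P-α 5  ⇒ total 18.
Compare {P-α, P-γ}: total 22.
Compare {P-β, P-γ}: total 26.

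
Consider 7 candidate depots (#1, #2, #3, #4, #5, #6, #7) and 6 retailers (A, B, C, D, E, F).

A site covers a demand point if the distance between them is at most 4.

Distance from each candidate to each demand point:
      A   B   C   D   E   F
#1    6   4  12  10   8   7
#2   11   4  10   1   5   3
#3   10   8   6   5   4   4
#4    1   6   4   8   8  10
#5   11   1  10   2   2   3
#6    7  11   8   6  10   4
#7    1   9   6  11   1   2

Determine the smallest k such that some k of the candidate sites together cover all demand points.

2

Coverage sets (demand points within 4 of each site):
  #1: {B}
  #2: {B, D, F}
  #3: {E, F}
  #4: {A, C}
  #5: {B, D, E, F}
  #6: {F}
  #7: {A, E, F}
No single site covers all 6 demand points.
But {#4, #5} covers everything, so the minimum is 2.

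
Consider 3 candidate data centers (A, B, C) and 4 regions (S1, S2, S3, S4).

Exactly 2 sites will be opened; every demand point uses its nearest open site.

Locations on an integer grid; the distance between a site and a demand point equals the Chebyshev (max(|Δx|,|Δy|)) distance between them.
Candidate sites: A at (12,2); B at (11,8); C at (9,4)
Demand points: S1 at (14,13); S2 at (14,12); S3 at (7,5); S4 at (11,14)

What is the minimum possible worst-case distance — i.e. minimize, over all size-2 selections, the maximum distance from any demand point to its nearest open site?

6

Open {A, B}.
  Farthest demand point is S4 at distance 6 (to B); all others are ≤ 6.
With {B, C} the worst case is 6.
With {A, C} the worst case is 10.
No size-2 selection achieves below 6.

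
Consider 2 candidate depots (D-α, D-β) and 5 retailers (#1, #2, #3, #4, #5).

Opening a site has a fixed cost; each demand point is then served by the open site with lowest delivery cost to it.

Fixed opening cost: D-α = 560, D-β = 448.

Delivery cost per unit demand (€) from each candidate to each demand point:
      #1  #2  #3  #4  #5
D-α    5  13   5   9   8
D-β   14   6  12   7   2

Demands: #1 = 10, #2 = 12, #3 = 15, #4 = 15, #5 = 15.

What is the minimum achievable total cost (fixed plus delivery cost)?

975

Open {D-β}: assign each demand point to its cheapest open site.
  #1→D-β 10×14=140, #2→D-β 12×6=72, #3→D-β 15×12=180, #4→D-β 15×7=105, #5→D-β 15×2=30
  delivery cost 527, fixed 448 → total 975.
Compare {D-α}: delivery cost 536 + fixed 560 = 1096.
Compare {D-α, D-β}: delivery cost 332 + fixed 1008 = 1340.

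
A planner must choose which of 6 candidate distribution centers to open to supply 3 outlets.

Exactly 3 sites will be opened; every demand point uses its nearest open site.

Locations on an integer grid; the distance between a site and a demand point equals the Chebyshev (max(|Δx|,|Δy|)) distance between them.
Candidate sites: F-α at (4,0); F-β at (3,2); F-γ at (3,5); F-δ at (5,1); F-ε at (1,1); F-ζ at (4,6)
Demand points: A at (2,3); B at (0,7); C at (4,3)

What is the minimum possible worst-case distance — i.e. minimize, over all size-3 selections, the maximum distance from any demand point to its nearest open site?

Open {F-α, F-β, F-γ}.
  Farthest demand point is B at distance 3 (to F-γ); all others are ≤ 3.
With {F-α, F-γ, F-δ} the worst case is 3.
With {F-α, F-γ, F-ε} the worst case is 3.
No size-3 selection achieves below 3.

3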